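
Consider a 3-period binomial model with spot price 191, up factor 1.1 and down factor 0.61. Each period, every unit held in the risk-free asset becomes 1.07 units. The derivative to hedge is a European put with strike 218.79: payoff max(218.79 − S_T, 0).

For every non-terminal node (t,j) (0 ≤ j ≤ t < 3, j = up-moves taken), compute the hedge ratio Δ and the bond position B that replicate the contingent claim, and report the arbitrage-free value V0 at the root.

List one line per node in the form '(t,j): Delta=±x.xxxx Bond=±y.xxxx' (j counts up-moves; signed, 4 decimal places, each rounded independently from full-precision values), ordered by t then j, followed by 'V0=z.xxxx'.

(0,0): Delta=-0.7086 Bond=146.8664
(1,0): Delta=-1.0000 Bond=191.0997
(1,1): Delta=-0.6980 Bond=154.9328
(2,0): Delta=-1.0000 Bond=204.4766
(2,1): Delta=-1.0000 Bond=204.4766
(2,2): Delta=-0.6871 Bond=163.2542
V0=11.5264

Under the risk-neutral measure, an up-move has probability p* = (R−d)/(u−d) = 0.9388 and values discount at R = 1.07.
Payoff layer (t=3): V(3,0)=175.4366, V(3,1)=140.6118, V(3,2)=77.8129, V(3,3)=0.0000
Node (2,0) S=71.0711: V=(p*·140.6118+(1−p*)·175.4366)/1.07=133.4055; Δ=(140.6118−175.4366)/(78.1782−43.3534)=-1.0000; B=V−Δ·S=204.4766
Node (2,1) S=128.1610: V=(p*·77.8129+(1−p*)·140.6118)/1.07=76.3156; Δ=(77.8129−140.6118)/(140.9771−78.1782)=-1.0000; B=V−Δ·S=204.4766
Node (2,2) S=231.1100: V=(p*·0.0000+(1−p*)·77.8129)/1.07=4.4524; Δ=(0.0000−77.8129)/(254.2210−140.9771)=-0.6871; B=V−Δ·S=163.2542
Node (1,0) S=116.5100: V=(p*·76.3156+(1−p*)·133.4055)/1.07=74.5897; Δ=(76.3156−133.4055)/(128.1610−71.0711)=-1.0000; B=V−Δ·S=191.0997
Node (1,1) S=210.1000: V=(p*·4.4524+(1−p*)·76.3156)/1.07=8.2731; Δ=(4.4524−76.3156)/(231.1100−128.1610)=-0.6980; B=V−Δ·S=154.9328
Node (0,0) S=191.0000: V=(p*·8.2731+(1−p*)·74.5897)/1.07=11.5264; Δ=(8.2731−74.5897)/(210.1000−116.5100)=-0.7086; B=V−Δ·S=146.8664
Self-financing check: at every node Δ·S+B equals the discounted successor values.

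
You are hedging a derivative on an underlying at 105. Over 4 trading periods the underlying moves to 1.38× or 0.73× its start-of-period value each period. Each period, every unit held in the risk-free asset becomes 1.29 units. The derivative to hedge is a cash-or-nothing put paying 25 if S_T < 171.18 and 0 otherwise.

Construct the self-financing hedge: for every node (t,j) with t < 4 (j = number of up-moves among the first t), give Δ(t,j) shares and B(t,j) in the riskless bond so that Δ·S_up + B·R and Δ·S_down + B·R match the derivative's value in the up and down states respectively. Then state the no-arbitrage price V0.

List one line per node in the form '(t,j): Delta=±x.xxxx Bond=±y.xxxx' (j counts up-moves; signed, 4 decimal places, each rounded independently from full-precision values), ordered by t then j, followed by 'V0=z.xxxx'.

(0,0): Delta=-0.0526 Bond=6.3807
(1,0): Delta=-0.2238 Bond=21.3538
(1,1): Delta=-0.0381 Bond=6.1222
(2,0): Delta=0.0000 Bond=15.0231
(2,1): Delta=-0.2428 Bond=29.5591
(2,2): Delta=-0.0206 Bond=4.4163
(3,0): Delta=0.0000 Bond=19.3798
(3,1): Delta=0.0000 Bond=19.3798
(3,2): Delta=-0.2635 Bond=41.1449
(3,3): Delta=0.0000 Bond=0.0000
V0=0.8567

No-arbitrage ⇒ martingale measure with p* = (R−d)/(u−d) = 0.8615.
At expiry t=4: V(4,0)=25.0000, V(4,1)=25.0000, V(4,2)=25.0000, V(4,3)=0.0000, V(4,4)=0.0000
  t=3,j=0: stock 40.8468 → up 56.3686 (V=25.0000), down 29.8182 (V=25.0000). Price 19.3798; hedge Δ=0.0000, bond B=19.3798.
  t=3,j=1: stock 77.2172 → up 106.5597 (V=25.0000), down 56.3686 (V=25.0000). Price 19.3798; hedge Δ=0.0000, bond B=19.3798.
  t=3,j=2: stock 145.9723 → up 201.4417 (V=0.0000), down 106.5597 (V=25.0000). Price 2.6834; hedge Δ=-0.2635, bond B=41.1449.
  t=3,j=3: stock 275.9476 → up 380.8076 (V=0.0000), down 201.4417 (V=0.0000). Price 0.0000; hedge Δ=0.0000, bond B=0.0000.
  t=2,j=0: stock 55.9545 → up 77.2172 (V=19.3798), down 40.8468 (V=19.3798). Price 15.0231; hedge Δ=0.0000, bond B=15.0231.
  t=2,j=1: stock 105.7770 → up 145.9723 (V=2.6834), down 77.2172 (V=19.3798). Price 3.8722; hedge Δ=-0.2428, bond B=29.5591.
  t=2,j=2: stock 199.9620 → up 275.9476 (V=0.0000), down 145.9723 (V=2.6834). Price 0.2880; hedge Δ=-0.0206, bond B=4.4163.
  t=1,j=0: stock 76.6500 → up 105.7770 (V=3.8722), down 55.9545 (V=15.0231). Price 4.1986; hedge Δ=-0.2238, bond B=21.3538.
  t=1,j=1: stock 144.9000 → up 199.9620 (V=0.2880), down 105.7770 (V=3.8722). Price 0.6080; hedge Δ=-0.0381, bond B=6.1222.
  t=0,j=0: stock 105.0000 → up 144.9000 (V=0.6080), down 76.6500 (V=4.1986). Price 0.8567; hedge Δ=-0.0526, bond B=6.3807.
Root portfolio cost Δ·105+B reproduces V0=0.8567.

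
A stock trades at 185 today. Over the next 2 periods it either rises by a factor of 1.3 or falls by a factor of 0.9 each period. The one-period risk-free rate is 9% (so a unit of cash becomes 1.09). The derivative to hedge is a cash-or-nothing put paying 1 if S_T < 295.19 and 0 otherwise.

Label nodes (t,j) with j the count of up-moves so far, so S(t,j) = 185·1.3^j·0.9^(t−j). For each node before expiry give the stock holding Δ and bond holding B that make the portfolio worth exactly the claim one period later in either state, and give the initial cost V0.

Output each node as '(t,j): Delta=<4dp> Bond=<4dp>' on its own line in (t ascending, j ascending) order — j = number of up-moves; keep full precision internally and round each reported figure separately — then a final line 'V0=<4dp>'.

(0,0): Delta=-0.0059 Bond=1.7412
(1,0): Delta=0.0000 Bond=0.9174
(1,1): Delta=-0.0104 Bond=2.9817
V0=0.6518

No-arbitrage ⇒ martingale measure with p* = (R−d)/(u−d) = 0.4750.
Payoff layer (t=2): V(2,0)=1.0000, V(2,1)=1.0000, V(2,2)=0.0000
  t=1,j=0: stock 166.5000 → up 216.4500 (V=1.0000), down 149.8500 (V=1.0000). Price 0.9174; hedge Δ=0.0000, bond B=0.9174.
  t=1,j=1: stock 240.5000 → up 312.6500 (V=0.0000), down 216.4500 (V=1.0000). Price 0.4817; hedge Δ=-0.0104, bond B=2.9817.
  t=0,j=0: stock 185.0000 → up 240.5000 (V=0.4817), down 166.5000 (V=0.9174). Price 0.6518; hedge Δ=-0.0059, bond B=1.7412.
Check: Δ(0,0)·S0 + B(0,0) = 0.6518 = V0.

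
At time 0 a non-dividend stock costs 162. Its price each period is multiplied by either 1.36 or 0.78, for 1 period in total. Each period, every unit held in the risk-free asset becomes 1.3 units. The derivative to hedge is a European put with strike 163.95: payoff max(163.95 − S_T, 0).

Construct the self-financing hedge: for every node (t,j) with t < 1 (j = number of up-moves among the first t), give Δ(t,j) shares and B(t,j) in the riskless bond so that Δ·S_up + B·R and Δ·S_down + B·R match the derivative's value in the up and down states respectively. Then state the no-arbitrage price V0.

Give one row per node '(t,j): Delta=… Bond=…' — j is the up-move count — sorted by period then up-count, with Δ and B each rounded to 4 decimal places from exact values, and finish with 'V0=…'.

Under the risk-neutral measure, an up-move has probability p* = (R−d)/(u−d) = 0.8966 and values discount at R = 1.3.
At expiry t=1: V(1,0)=37.5900, V(1,1)=0.0000
(0,0): S=162.0000. Δ = (V_up−V_dn)/(S_up−S_dn) = (0.0000−37.5900)/(220.3200−126.3600) = -0.4001. V = [p*·0.0000 + (1−p*)·37.5900]/1.3 = 2.9912. B = V − Δ·S = 67.8016.
The time-0 hedge costs 2.9912, which is the no-arbitrage price.

(0,0): Delta=-0.4001 Bond=67.8016
V0=2.9912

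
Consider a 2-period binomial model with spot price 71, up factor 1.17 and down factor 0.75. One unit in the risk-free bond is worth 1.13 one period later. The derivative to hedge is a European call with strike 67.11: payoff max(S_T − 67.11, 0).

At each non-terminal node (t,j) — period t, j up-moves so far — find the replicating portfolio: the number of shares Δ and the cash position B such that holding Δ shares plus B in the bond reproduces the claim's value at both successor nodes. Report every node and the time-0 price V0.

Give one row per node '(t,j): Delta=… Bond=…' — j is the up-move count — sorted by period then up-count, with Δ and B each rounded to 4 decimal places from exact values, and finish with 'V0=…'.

(0,0): Delta=0.8077 Bond=-38.0623
(1,0): Delta=0.0000 Bond=0.0000
(1,1): Delta=0.8622 Bond=-47.5378
V0=19.2849

Since d<R<u, set p* = (R−d)/(u−d) = 0.9048; price each node as the discounted p*-expectation of its children.
Payoff layer (t=2): V(2,0)=0.0000, V(2,1)=0.0000, V(2,2)=30.0819
(1,0): S=53.2500. Δ = (V_up−V_dn)/(S_up−S_dn) = (0.0000−0.0000)/(62.3025−39.9375) = 0.0000. V = [p*·0.0000 + (1−p*)·0.0000]/1.13 = 0.0000. B = V − Δ·S = 0.0000.
(1,1): S=83.0700. Δ = (V_up−V_dn)/(S_up−S_dn) = (30.0819−0.0000)/(97.1919−62.3025) = 0.8622. V = [p*·30.0819 + (1−p*)·0.0000]/1.13 = 24.0858. B = V − Δ·S = -47.5378.
(0,0): S=71.0000. Δ = (V_up−V_dn)/(S_up−S_dn) = (24.0858−0.0000)/(83.0700−53.2500) = 0.8077. V = [p*·24.0858 + (1−p*)·0.0000]/1.13 = 19.2849. B = V − Δ·S = -38.0623.
Root portfolio cost Δ·71+B reproduces V0=19.2849.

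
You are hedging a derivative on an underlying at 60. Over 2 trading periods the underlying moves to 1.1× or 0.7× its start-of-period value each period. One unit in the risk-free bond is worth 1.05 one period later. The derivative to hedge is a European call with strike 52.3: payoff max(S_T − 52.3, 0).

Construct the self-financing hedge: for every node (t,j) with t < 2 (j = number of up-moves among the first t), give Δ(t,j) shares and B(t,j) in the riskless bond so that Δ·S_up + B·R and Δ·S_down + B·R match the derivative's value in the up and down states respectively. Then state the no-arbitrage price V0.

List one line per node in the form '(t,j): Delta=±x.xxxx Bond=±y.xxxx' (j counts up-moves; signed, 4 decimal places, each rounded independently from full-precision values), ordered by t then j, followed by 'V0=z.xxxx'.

Since d<R<u, set p* = (R−d)/(u−d) = 0.8750; price each node as the discounted p*-expectation of its children.
Terminal values V(2,·): V(2,0)=0.0000, V(2,1)=0.0000, V(2,2)=20.3000
Node (1,0) S=42.0000: V=(p*·0.0000+(1−p*)·0.0000)/1.05=0.0000; Δ=(0.0000−0.0000)/(46.2000−29.4000)=0.0000; B=V−Δ·S=0.0000
Node (1,1) S=66.0000: V=(p*·20.3000+(1−p*)·0.0000)/1.05=16.9167; Δ=(20.3000−0.0000)/(72.6000−46.2000)=0.7689; B=V−Δ·S=-33.8333
Node (0,0) S=60.0000: V=(p*·16.9167+(1−p*)·0.0000)/1.05=14.0972; Δ=(16.9167−0.0000)/(66.0000−42.0000)=0.7049; B=V−Δ·S=-28.1944
Root portfolio cost Δ·60+B reproduces V0=14.0972.

(0,0): Delta=0.7049 Bond=-28.1944
(1,0): Delta=0.0000 Bond=0.0000
(1,1): Delta=0.7689 Bond=-33.8333
V0=14.0972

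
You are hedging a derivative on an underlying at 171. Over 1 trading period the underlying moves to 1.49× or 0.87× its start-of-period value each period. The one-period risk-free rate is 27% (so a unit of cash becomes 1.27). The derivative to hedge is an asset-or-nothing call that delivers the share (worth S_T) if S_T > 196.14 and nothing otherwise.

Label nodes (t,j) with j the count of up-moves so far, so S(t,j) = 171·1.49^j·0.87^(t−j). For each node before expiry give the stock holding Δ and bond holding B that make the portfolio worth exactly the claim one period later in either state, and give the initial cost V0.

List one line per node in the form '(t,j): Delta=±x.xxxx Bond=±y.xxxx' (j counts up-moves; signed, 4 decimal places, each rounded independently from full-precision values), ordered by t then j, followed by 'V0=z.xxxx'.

(0,0): Delta=2.4032 Bond=-281.5180
V0=129.4336

The replicating-portfolio and risk-neutral prices coincide; use p* = (1.27−0.87)/(1.49−0.87) = 0.6452 for the latter.
Terminal values V(1,·): V(1,0)=0.0000, V(1,1)=254.7900
  t=0,j=0: stock 171.0000 → up 254.7900 (V=254.7900), down 148.7700 (V=0.0000). Price 129.4336; hedge Δ=2.4032, bond B=-281.5180.
Each (Δ,B) replicates both successor values, so the strategy is self-financing and V0 is arbitrage-free.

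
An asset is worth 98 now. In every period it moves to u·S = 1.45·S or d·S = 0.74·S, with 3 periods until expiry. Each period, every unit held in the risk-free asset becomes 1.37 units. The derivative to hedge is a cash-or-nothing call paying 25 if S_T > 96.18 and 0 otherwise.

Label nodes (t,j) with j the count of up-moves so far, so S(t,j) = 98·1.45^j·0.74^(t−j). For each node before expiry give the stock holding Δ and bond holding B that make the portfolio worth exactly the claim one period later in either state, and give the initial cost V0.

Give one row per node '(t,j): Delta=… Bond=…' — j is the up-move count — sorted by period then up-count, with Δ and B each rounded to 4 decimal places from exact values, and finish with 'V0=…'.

(0,0): Delta=0.0383 Bond=5.6287
(1,0): Delta=0.3145 Bond=-12.3184
(1,1): Delta=0.0204 Bond=10.2548
(2,0): Delta=0.0000 Bond=0.0000
(2,1): Delta=0.3349 Bond=-19.0192
(2,2): Delta=0.0000 Bond=18.2482
V0=9.3800

No-arbitrage ⇒ martingale measure with p* = (R−d)/(u−d) = 0.8873.
Payoff layer (t=3): V(3,0)=0.0000, V(3,1)=0.0000, V(3,2)=25.0000, V(3,3)=25.0000
  t=2,j=0: stock 53.6648 → up 77.8140 (V=0.0000), down 39.7120 (V=0.0000). Price 0.0000; hedge Δ=0.0000, bond B=0.0000.
  t=2,j=1: stock 105.1540 → up 152.4733 (V=25.0000), down 77.8140 (V=0.0000). Price 16.1920; hedge Δ=0.3349, bond B=-19.0192.
  t=2,j=2: stock 206.0450 → up 298.7653 (V=25.0000), down 152.4733 (V=25.0000). Price 18.2482; hedge Δ=0.0000, bond B=18.2482.
  t=1,j=0: stock 72.5200 → up 105.1540 (V=16.1920), down 53.6648 (V=0.0000). Price 10.4873; hedge Δ=0.3145, bond B=-12.3184.
  t=1,j=1: stock 142.1000 → up 206.0450 (V=18.2482), down 105.1540 (V=16.1920). Price 13.1507; hedge Δ=0.0204, bond B=10.2548.
  t=0,j=0: stock 98.0000 → up 142.1000 (V=13.1507), down 72.5200 (V=10.4873). Price 9.3800; hedge Δ=0.0383, bond B=5.6287.
Root portfolio cost Δ·98+B reproduces V0=9.3800.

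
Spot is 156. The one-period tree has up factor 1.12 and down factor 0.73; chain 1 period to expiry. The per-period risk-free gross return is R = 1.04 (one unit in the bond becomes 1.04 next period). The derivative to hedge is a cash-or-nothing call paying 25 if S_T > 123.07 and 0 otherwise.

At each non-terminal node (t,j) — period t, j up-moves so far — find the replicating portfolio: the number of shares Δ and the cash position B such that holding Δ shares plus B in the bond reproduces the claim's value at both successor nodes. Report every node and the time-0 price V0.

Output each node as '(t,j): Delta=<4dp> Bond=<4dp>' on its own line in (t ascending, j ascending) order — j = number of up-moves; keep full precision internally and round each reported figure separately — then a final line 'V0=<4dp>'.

No-arbitrage ⇒ martingale measure with p* = (R−d)/(u−d) = 0.7949.
Payoff layer (t=1): V(1,0)=0.0000, V(1,1)=25.0000
Node (0,0) S=156.0000: V=(p*·25.0000+(1−p*)·0.0000)/1.04=19.1075; Δ=(25.0000−0.0000)/(174.7200−113.8800)=0.4109; B=V−Δ·S=-44.9951
The time-0 hedge costs 19.1075, which is the no-arbitrage price.

(0,0): Delta=0.4109 Bond=-44.9951
V0=19.1075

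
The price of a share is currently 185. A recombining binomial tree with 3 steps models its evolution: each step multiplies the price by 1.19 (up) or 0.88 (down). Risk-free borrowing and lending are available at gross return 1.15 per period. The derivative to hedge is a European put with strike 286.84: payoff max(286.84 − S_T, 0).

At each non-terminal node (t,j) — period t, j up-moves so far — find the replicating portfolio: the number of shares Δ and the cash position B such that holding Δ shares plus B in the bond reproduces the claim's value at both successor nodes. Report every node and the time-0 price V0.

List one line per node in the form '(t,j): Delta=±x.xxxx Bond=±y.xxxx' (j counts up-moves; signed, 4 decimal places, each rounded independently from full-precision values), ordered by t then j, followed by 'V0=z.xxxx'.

Under the risk-neutral measure, an up-move has probability p* = (R−d)/(u−d) = 0.8710 and values discount at R = 1.15.
Terminal payoffs: V(3,0)=160.7677, V(3,1)=116.3558, V(3,2)=56.2989, V(3,3)=0.0000
  t=2,j=0: stock 143.2640 → up 170.4842 (V=116.3558), down 126.0723 (V=160.7677). Price 106.1621; hedge Δ=-1.0000, bond B=249.4261.
  t=2,j=1: stock 193.7320 → up 230.5411 (V=56.2989), down 170.4842 (V=116.3558). Price 55.6941; hedge Δ=-1.0000, bond B=249.4261.
  t=2,j=2: stock 261.9785 → up 311.7544 (V=0.0000), down 230.5411 (V=56.2989). Price 6.3168; hedge Δ=-0.6932, bond B=187.9263.
  t=1,j=0: stock 162.8000 → up 193.7320 (V=55.6941), down 143.2640 (V=106.1621). Price 54.0922; hedge Δ=-1.0000, bond B=216.8922.
  t=1,j=1: stock 220.1500 → up 261.9785 (V=6.3168), down 193.7320 (V=55.6941). Price 11.0331; hedge Δ=-0.7235, bond B=170.3145.
  t=0,j=0: stock 185.0000 → up 220.1500 (V=11.0331), down 162.8000 (V=54.0922). Price 14.4253; hedge Δ=-0.7508, bond B=153.3257.
Root portfolio cost Δ·185+B reproduces V0=14.4253.

(0,0): Delta=-0.7508 Bond=153.3257
(1,0): Delta=-1.0000 Bond=216.8922
(1,1): Delta=-0.7235 Bond=170.3145
(2,0): Delta=-1.0000 Bond=249.4261
(2,1): Delta=-1.0000 Bond=249.4261
(2,2): Delta=-0.6932 Bond=187.9263
V0=14.4253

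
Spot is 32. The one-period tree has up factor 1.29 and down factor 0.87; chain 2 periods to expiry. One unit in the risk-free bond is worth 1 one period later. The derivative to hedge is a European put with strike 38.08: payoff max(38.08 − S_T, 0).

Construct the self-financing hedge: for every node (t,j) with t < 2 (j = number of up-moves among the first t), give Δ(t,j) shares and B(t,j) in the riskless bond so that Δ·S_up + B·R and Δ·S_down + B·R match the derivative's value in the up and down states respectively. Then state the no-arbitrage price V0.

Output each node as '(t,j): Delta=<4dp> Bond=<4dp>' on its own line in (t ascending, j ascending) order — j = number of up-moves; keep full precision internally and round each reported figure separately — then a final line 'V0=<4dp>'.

(0,0): Delta=-0.6506 Bond=28.3529
(1,0): Delta=-1.0000 Bond=38.0800
(1,1): Delta=-0.1250 Bond=6.6539
V0=7.5335

The replicating-portfolio and risk-neutral prices coincide; use p* = (1−0.87)/(1.29−0.87) = 0.3095 for the latter.
Terminal values V(2,·): V(2,0)=13.8592, V(2,1)=2.1664, V(2,2)=0.0000
  t=1,j=0: stock 27.8400 → up 35.9136 (V=2.1664), down 24.2208 (V=13.8592). Price 10.2400; hedge Δ=-1.0000, bond B=38.0800.
  t=1,j=1: stock 41.2800 → up 53.2512 (V=0.0000), down 35.9136 (V=2.1664). Price 1.4958; hedge Δ=-0.1250, bond B=6.6539.
  t=0,j=0: stock 32.0000 → up 41.2800 (V=1.4958), down 27.8400 (V=10.2400). Price 7.5335; hedge Δ=-0.6506, bond B=28.3529.
The time-0 hedge costs 7.5335, which is the no-arbitrage price.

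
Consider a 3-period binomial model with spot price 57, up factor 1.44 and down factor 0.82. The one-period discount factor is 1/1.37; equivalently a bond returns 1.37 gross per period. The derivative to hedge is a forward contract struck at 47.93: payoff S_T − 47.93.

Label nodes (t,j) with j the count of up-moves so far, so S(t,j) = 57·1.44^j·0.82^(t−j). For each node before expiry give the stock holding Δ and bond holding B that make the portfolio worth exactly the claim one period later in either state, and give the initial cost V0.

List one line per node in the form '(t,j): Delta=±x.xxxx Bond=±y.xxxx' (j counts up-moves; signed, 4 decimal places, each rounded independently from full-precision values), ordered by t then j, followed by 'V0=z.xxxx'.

(0,0): Delta=1.0000 Bond=-18.6400
(1,0): Delta=1.0000 Bond=-25.5368
(1,1): Delta=1.0000 Bond=-25.5368
(2,0): Delta=1.0000 Bond=-34.9854
(2,1): Delta=1.0000 Bond=-34.9854
(2,2): Delta=1.0000 Bond=-34.9854
V0=38.3600

Risk-neutral probability p* = (R−d)/(u−d) = (1.37−0.82)/(1.44−0.82) = 0.8871.
Payoff layer (t=3): V(3,0)=-16.5020, V(3,1)=7.2606, V(3,2)=48.9901, V(3,3)=122.2711
(2,0): S=38.3268. Δ = (V_up−V_dn)/(S_up−S_dn) = (7.2606−-16.5020)/(55.1906−31.4280) = 1.0000. V = [p*·7.2606 + (1−p*)·-16.5020]/1.37 = 3.3414. B = V − Δ·S = -34.9854.
(2,1): S=67.3056. Δ = (V_up−V_dn)/(S_up−S_dn) = (48.9901−7.2606)/(96.9201−55.1906) = 1.0000. V = [p*·48.9901 + (1−p*)·7.2606]/1.37 = 32.3202. B = V − Δ·S = -34.9854.
(2,2): S=118.1952. Δ = (V_up−V_dn)/(S_up−S_dn) = (122.2711−48.9901)/(170.2011−96.9201) = 1.0000. V = [p*·122.2711 + (1−p*)·48.9901]/1.37 = 83.2098. B = V − Δ·S = -34.9854.
(1,0): S=46.7400. Δ = (V_up−V_dn)/(S_up−S_dn) = (32.3202−3.3414)/(67.3056−38.3268) = 1.0000. V = [p*·32.3202 + (1−p*)·3.3414]/1.37 = 21.2032. B = V − Δ·S = -25.5368.
(1,1): S=82.0800. Δ = (V_up−V_dn)/(S_up−S_dn) = (83.2098−32.3202)/(118.1952−67.3056) = 1.0000. V = [p*·83.2098 + (1−p*)·32.3202]/1.37 = 56.5432. B = V − Δ·S = -25.5368.
(0,0): S=57.0000. Δ = (V_up−V_dn)/(S_up−S_dn) = (56.5432−21.2032)/(82.0800−46.7400) = 1.0000. V = [p*·56.5432 + (1−p*)·21.2032]/1.37 = 38.3600. B = V − Δ·S = -18.6400.
Root portfolio cost Δ·57+B reproduces V0=38.3600.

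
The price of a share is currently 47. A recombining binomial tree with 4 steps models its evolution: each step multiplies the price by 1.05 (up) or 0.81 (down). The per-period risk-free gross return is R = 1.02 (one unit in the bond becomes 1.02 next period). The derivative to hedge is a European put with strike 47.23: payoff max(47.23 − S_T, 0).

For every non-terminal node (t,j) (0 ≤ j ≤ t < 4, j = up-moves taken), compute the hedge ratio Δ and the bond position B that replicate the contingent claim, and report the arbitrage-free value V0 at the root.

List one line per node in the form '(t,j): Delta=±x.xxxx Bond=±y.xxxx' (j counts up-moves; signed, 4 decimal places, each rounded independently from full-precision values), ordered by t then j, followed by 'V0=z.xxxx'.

(0,0): Delta=-0.4460 Bond=22.9566
(1,0): Delta=-1.0000 Bond=44.5059
(1,1): Delta=-0.3850 Bond=20.4029
(2,0): Delta=-1.0000 Bond=45.3960
(2,1): Delta=-1.0000 Bond=45.3960
(2,2): Delta=-0.3172 Bond=17.2988
(3,0): Delta=-1.0000 Bond=46.3039
(3,1): Delta=-1.0000 Bond=46.3039
(3,2): Delta=-1.0000 Bond=46.3039
(3,3): Delta=-0.2419 Bond=13.5506
V0=1.9938

The replicating-portfolio and risk-neutral prices coincide; use p* = (1.02−0.81)/(1.05−0.81) = 0.8750 for the latter.
Terminal payoffs: V(4,0)=26.9980, V(4,1)=21.0034, V(4,2)=13.2325, V(4,3)=3.1592, V(4,4)=0.0000
(3,0): S=24.9777. Δ = (V_up−V_dn)/(S_up−S_dn) = (21.0034−26.9980)/(26.2266−20.2320) = -1.0000. V = [p*·21.0034 + (1−p*)·26.9980]/1.02 = 21.3262. B = V − Δ·S = 46.3039.
(3,1): S=32.3785. Δ = (V_up−V_dn)/(S_up−S_dn) = (13.2325−21.0034)/(33.9975−26.2266) = -1.0000. V = [p*·13.2325 + (1−p*)·21.0034]/1.02 = 13.9254. B = V − Δ·S = 46.3039.
(3,2): S=41.9722. Δ = (V_up−V_dn)/(S_up−S_dn) = (3.1592−13.2325)/(44.0708−33.9975) = -1.0000. V = [p*·3.1592 + (1−p*)·13.2325]/1.02 = 4.3317. B = V − Δ·S = 46.3039.
(3,3): S=54.4084. Δ = (V_up−V_dn)/(S_up−S_dn) = (0.0000−3.1592)/(57.1288−44.0708) = -0.2419. V = [p*·0.0000 + (1−p*)·3.1592]/1.02 = 0.3872. B = V − Δ·S = 13.5506.
(2,0): S=30.8367. Δ = (V_up−V_dn)/(S_up−S_dn) = (13.9254−21.3262)/(32.3785−24.9777) = -1.0000. V = [p*·13.9254 + (1−p*)·21.3262]/1.02 = 14.5593. B = V − Δ·S = 45.3960.
(2,1): S=39.9735. Δ = (V_up−V_dn)/(S_up−S_dn) = (4.3317−13.9254)/(41.9722−32.3785) = -1.0000. V = [p*·4.3317 + (1−p*)·13.9254]/1.02 = 5.4225. B = V − Δ·S = 45.3960.
(2,2): S=51.8175. Δ = (V_up−V_dn)/(S_up−S_dn) = (0.3872−4.3317)/(54.4084−41.9722) = -0.3172. V = [p*·0.3872 + (1−p*)·4.3317]/1.02 = 0.8630. B = V − Δ·S = 17.2988.
(1,0): S=38.0700. Δ = (V_up−V_dn)/(S_up−S_dn) = (5.4225−14.5593)/(39.9735−30.8367) = -1.0000. V = [p*·5.4225 + (1−p*)·14.5593]/1.02 = 6.4359. B = V − Δ·S = 44.5059.
(1,1): S=49.3500. Δ = (V_up−V_dn)/(S_up−S_dn) = (0.8630−5.4225)/(51.8175−39.9735) = -0.3850. V = [p*·0.8630 + (1−p*)·5.4225]/1.02 = 1.4048. B = V − Δ·S = 20.4029.
(0,0): S=47.0000. Δ = (V_up−V_dn)/(S_up−S_dn) = (1.4048−6.4359)/(49.3500−38.0700) = -0.4460. V = [p*·1.4048 + (1−p*)·6.4359]/1.02 = 1.9938. B = V − Δ·S = 22.9566.
Check: Δ(0,0)·S0 + B(0,0) = 1.9938 = V0.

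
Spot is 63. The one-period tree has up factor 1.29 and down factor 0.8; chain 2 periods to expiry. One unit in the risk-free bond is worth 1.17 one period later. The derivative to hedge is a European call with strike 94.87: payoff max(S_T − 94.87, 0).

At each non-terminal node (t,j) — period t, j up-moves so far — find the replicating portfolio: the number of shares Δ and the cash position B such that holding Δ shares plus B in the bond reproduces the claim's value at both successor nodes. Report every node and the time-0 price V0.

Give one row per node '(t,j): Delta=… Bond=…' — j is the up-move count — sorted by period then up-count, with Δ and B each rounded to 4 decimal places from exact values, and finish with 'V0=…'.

Since d<R<u, set p* = (R−d)/(u−d) = 0.7551; price each node as the discounted p*-expectation of its children.
At expiry t=2: V(2,0)=0.0000, V(2,1)=0.0000, V(2,2)=9.9683
(1,0): S=50.4000. Δ = (V_up−V_dn)/(S_up−S_dn) = (0.0000−0.0000)/(65.0160−40.3200) = 0.0000. V = [p*·0.0000 + (1−p*)·0.0000]/1.17 = 0.0000. B = V − Δ·S = 0.0000.
(1,1): S=81.2700. Δ = (V_up−V_dn)/(S_up−S_dn) = (9.9683−0.0000)/(104.8383−65.0160) = 0.2503. V = [p*·9.9683 + (1−p*)·0.0000]/1.17 = 6.4334. B = V − Δ·S = -13.9101.
(0,0): S=63.0000. Δ = (V_up−V_dn)/(S_up−S_dn) = (6.4334−0.0000)/(81.2700−50.4000) = 0.2084. V = [p*·6.4334 + (1−p*)·0.0000]/1.17 = 4.1520. B = V − Δ·S = -8.9774.
Self-financing check: at every node Δ·S+B equals the discounted successor values.

(0,0): Delta=0.2084 Bond=-8.9774
(1,0): Delta=0.0000 Bond=0.0000
(1,1): Delta=0.2503 Bond=-13.9101
V0=4.1520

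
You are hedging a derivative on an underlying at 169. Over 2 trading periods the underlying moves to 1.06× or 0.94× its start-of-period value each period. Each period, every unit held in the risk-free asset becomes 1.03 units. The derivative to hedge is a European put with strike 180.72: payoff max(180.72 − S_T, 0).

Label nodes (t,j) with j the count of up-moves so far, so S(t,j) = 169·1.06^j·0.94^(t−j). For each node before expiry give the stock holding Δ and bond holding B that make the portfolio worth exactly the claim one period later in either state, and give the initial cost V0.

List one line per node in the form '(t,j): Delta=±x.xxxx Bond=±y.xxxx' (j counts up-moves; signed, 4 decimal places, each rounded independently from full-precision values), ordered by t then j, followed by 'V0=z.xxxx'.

Risk-neutral probability p* = (R−d)/(u−d) = (1.03−0.94)/(1.06−0.94) = 0.7500.
Terminal payoffs: V(2,0)=31.3916, V(2,1)=12.3284, V(2,2)=0.0000
(1,0): S=158.8600. Δ = (V_up−V_dn)/(S_up−S_dn) = (12.3284−31.3916)/(168.3916−149.3284) = -1.0000. V = [p*·12.3284 + (1−p*)·31.3916]/1.03 = 16.5963. B = V − Δ·S = 175.4563.
(1,1): S=179.1400. Δ = (V_up−V_dn)/(S_up−S_dn) = (0.0000−12.3284)/(189.8884−168.3916) = -0.5735. V = [p*·0.0000 + (1−p*)·12.3284]/1.03 = 2.9923. B = V − Δ·S = 105.7290.
(0,0): S=169.0000. Δ = (V_up−V_dn)/(S_up−S_dn) = (2.9923−16.5963)/(179.1400−158.8600) = -0.6708. V = [p*·2.9923 + (1−p*)·16.5963]/1.03 = 6.2071. B = V − Δ·S = 119.5736.
Each (Δ,B) replicates both successor values, so the strategy is self-financing and V0 is arbitrage-free.

(0,0): Delta=-0.6708 Bond=119.5736
(1,0): Delta=-1.0000 Bond=175.4563
(1,1): Delta=-0.5735 Bond=105.7290
V0=6.2071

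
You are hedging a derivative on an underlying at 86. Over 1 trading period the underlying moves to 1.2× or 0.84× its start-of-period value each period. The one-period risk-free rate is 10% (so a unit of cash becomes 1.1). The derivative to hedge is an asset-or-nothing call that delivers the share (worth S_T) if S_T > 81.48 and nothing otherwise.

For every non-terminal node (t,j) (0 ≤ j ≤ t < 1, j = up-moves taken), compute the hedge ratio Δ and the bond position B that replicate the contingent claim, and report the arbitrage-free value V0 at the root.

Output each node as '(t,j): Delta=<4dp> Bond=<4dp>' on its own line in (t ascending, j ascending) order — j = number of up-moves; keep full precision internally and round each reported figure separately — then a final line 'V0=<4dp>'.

Under the risk-neutral measure, an up-move has probability p* = (R−d)/(u−d) = 0.7222 and values discount at R = 1.1.
Payoff layer (t=1): V(1,0)=0.0000, V(1,1)=103.2000
  t=0,j=0: stock 86.0000 → up 103.2000 (V=103.2000), down 72.2400 (V=0.0000). Price 67.7576; hedge Δ=3.3333, bond B=-218.9091.
The time-0 hedge costs 67.7576, which is the no-arbitrage price.

(0,0): Delta=3.3333 Bond=-218.9091
V0=67.7576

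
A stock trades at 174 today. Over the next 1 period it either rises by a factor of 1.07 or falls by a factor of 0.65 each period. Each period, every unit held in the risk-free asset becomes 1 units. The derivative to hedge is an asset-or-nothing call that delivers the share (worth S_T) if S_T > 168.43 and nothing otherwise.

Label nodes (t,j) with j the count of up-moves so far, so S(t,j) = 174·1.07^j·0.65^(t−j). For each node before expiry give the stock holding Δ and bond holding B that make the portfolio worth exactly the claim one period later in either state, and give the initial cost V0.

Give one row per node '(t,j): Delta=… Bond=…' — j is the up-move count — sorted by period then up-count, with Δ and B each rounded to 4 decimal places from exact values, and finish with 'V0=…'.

Since d<R<u, set p* = (R−d)/(u−d) = 0.8333; price each node as the discounted p*-expectation of its children.
Payoff layer (t=1): V(1,0)=0.0000, V(1,1)=186.1800
  t=0,j=0: stock 174.0000 → up 186.1800 (V=186.1800), down 113.1000 (V=0.0000). Price 155.1500; hedge Δ=2.5476, bond B=-288.1357.
Self-financing check: at every node Δ·S+B equals the discounted successor values.

(0,0): Delta=2.5476 Bond=-288.1357
V0=155.1500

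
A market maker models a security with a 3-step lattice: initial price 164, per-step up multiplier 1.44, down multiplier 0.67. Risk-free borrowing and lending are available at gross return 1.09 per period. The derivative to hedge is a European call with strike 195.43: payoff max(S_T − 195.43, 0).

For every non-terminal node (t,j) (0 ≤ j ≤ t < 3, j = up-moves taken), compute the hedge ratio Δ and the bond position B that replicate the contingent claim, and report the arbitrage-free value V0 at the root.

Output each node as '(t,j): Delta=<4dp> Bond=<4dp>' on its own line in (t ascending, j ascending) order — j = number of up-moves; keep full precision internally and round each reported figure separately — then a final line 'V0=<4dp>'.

No-arbitrage ⇒ martingale measure with p* = (R−d)/(u−d) = 0.5455.
Terminal payoffs: V(3,0)=0.0000, V(3,1)=0.0000, V(3,2)=32.4172, V(3,3)=294.2714
Node (2,0) S=73.6196: V=(p*·0.0000+(1−p*)·0.0000)/1.09=0.0000; Δ=(0.0000−0.0000)/(106.0122−49.3251)=0.0000; B=V−Δ·S=0.0000
Node (2,1) S=158.2272: V=(p*·32.4172+(1−p*)·0.0000)/1.09=16.2221; Δ=(32.4172−0.0000)/(227.8472−106.0122)=0.2661; B=V−Δ·S=-25.8781
Node (2,2) S=340.0704: V=(p*·294.2714+(1−p*)·32.4172)/1.09=160.7768; Δ=(294.2714−32.4172)/(489.7014−227.8472)=1.0000; B=V−Δ·S=-179.2936
Node (1,0) S=109.8800: V=(p*·16.2221+(1−p*)·0.0000)/1.09=8.1178; Δ=(16.2221−0.0000)/(158.2272−73.6196)=0.1917; B=V−Δ·S=-12.9498
Node (1,1) S=236.1600: V=(p*·160.7768+(1−p*)·16.2221)/1.09=87.2203; Δ=(160.7768−16.2221)/(340.0704−158.2272)=0.7949; B=V−Δ·S=-100.5131
Node (0,0) S=164.0000: V=(p*·87.2203+(1−p*)·8.1178)/1.09=47.0318; Δ=(87.2203−8.1178)/(236.1600−109.8800)=0.6264; B=V−Δ·S=-55.6987
Root portfolio cost Δ·164+B reproduces V0=47.0318.

(0,0): Delta=0.6264 Bond=-55.6987
(1,0): Delta=0.1917 Bond=-12.9498
(1,1): Delta=0.7949 Bond=-100.5131
(2,0): Delta=0.0000 Bond=0.0000
(2,1): Delta=0.2661 Bond=-25.8781
(2,2): Delta=1.0000 Bond=-179.2936
V0=47.0318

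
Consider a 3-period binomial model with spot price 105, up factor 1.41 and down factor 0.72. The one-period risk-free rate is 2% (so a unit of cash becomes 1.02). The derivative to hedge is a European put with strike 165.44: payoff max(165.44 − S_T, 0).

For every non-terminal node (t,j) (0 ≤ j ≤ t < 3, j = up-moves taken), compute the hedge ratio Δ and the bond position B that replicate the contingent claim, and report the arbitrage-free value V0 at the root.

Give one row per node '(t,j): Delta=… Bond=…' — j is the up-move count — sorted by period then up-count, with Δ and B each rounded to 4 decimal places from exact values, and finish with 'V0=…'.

(0,0): Delta=-0.6767 Bond=131.9385
(1,0): Delta=-1.0000 Bond=159.0158
(1,1): Delta=-0.4621 Bond=102.8073
(2,0): Delta=-1.0000 Bond=162.1961
(2,1): Delta=-1.0000 Bond=162.1961
(2,2): Delta=-0.1051 Bond=30.3309
V0=60.8808

Since d<R<u, set p* = (R−d)/(u−d) = 0.4348; price each node as the discounted p*-expectation of its children.
Payoff layer (t=3): V(3,0)=126.2490, V(3,1)=88.6909, V(3,2)=15.1396, V(3,3)=0.0000
(2,0): S=54.4320. Δ = (V_up−V_dn)/(S_up−S_dn) = (88.6909−126.2490)/(76.7491−39.1910) = -1.0000. V = [p*·88.6909 + (1−p*)·126.2490]/1.02 = 107.7641. B = V − Δ·S = 162.1961.
(2,1): S=106.5960. Δ = (V_up−V_dn)/(S_up−S_dn) = (15.1396−88.6909)/(150.3004−76.7491) = -1.0000. V = [p*·15.1396 + (1−p*)·88.6909]/1.02 = 55.6001. B = V − Δ·S = 162.1961.
(2,2): S=208.7505. Δ = (V_up−V_dn)/(S_up−S_dn) = (0.0000−15.1396)/(294.3382−150.3004) = -0.1051. V = [p*·0.0000 + (1−p*)·15.1396]/1.02 = 8.3894. B = V − Δ·S = 30.3309.
(1,0): S=75.6000. Δ = (V_up−V_dn)/(S_up−S_dn) = (55.6001−107.7641)/(106.5960−54.4320) = -1.0000. V = [p*·55.6001 + (1−p*)·107.7641]/1.02 = 83.4158. B = V − Δ·S = 159.0158.
(1,1): S=148.0500. Δ = (V_up−V_dn)/(S_up−S_dn) = (8.3894−55.6001)/(208.7505−106.5960) = -0.4621. V = [p*·8.3894 + (1−p*)·55.6001]/1.02 = 34.3860. B = V − Δ·S = 102.8073.
(0,0): S=105.0000. Δ = (V_up−V_dn)/(S_up−S_dn) = (34.3860−83.4158)/(148.0500−75.6000) = -0.6767. V = [p*·34.3860 + (1−p*)·83.4158]/1.02 = 60.8808. B = V − Δ·S = 131.9385.
Self-financing check: at every node Δ·S+B equals the discounted successor values.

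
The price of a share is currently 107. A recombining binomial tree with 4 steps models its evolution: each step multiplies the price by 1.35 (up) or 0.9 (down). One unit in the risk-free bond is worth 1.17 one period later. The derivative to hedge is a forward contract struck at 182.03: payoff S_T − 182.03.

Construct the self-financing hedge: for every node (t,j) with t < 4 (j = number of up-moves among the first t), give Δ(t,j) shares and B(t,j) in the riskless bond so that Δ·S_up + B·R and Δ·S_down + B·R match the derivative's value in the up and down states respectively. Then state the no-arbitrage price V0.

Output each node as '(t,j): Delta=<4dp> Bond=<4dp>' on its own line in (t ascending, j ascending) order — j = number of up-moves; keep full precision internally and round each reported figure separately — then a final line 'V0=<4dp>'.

Risk-neutral probability p* = (R−d)/(u−d) = (1.17−0.9)/(1.35−0.9) = 0.6000.
At expiry t=4: V(4,0)=-111.8273, V(4,1)=-76.7259, V(4,2)=-24.0739, V(4,3)=54.9041, V(4,4)=173.3712
Node (3,0) S=78.0030: V=(p*·-76.7259+(1−p*)·-111.8273)/1.17=-77.5782; Δ=(-76.7259−-111.8273)/(105.3041−70.2027)=1.0000; B=V−Δ·S=-155.5812
Node (3,1) S=117.0045: V=(p*·-24.0739+(1−p*)·-76.7259)/1.17=-38.5767; Δ=(-24.0739−-76.7259)/(157.9561−105.3041)=1.0000; B=V−Δ·S=-155.5812
Node (3,2) S=175.5068: V=(p*·54.9041+(1−p*)·-24.0739)/1.17=19.9256; Δ=(54.9041−-24.0739)/(236.9341−157.9561)=1.0000; B=V−Δ·S=-155.5812
Node (3,3) S=263.2601: V=(p*·173.3712+(1−p*)·54.9041)/1.17=107.6789; Δ=(173.3712−54.9041)/(355.4012−236.9341)=1.0000; B=V−Δ·S=-155.5812
Node (2,0) S=86.6700: V=(p*·-38.5767+(1−p*)·-77.5782)/1.17=-46.3054; Δ=(-38.5767−-77.5782)/(117.0045−78.0030)=1.0000; B=V−Δ·S=-132.9754
Node (2,1) S=130.0050: V=(p*·19.9256+(1−p*)·-38.5767)/1.17=-2.9704; Δ=(19.9256−-38.5767)/(175.5068−117.0045)=1.0000; B=V−Δ·S=-132.9754
Node (2,2) S=195.0075: V=(p*·107.6789+(1−p*)·19.9256)/1.17=62.0321; Δ=(107.6789−19.9256)/(263.2601−175.5068)=1.0000; B=V−Δ·S=-132.9754
Node (1,0) S=96.3000: V=(p*·-2.9704+(1−p*)·-46.3054)/1.17=-17.3542; Δ=(-2.9704−-46.3054)/(130.0050−86.6700)=1.0000; B=V−Δ·S=-113.6542
Node (1,1) S=144.4500: V=(p*·62.0321+(1−p*)·-2.9704)/1.17=30.7958; Δ=(62.0321−-2.9704)/(195.0075−130.0050)=1.0000; B=V−Δ·S=-113.6542
Node (0,0) S=107.0000: V=(p*·30.7958+(1−p*)·-17.3542)/1.17=9.8597; Δ=(30.7958−-17.3542)/(144.4500−96.3000)=1.0000; B=V−Δ·S=-97.1403
Self-financing check: at every node Δ·S+B equals the discounted successor values.

(0,0): Delta=1.0000 Bond=-97.1403
(1,0): Delta=1.0000 Bond=-113.6542
(1,1): Delta=1.0000 Bond=-113.6542
(2,0): Delta=1.0000 Bond=-132.9754
(2,1): Delta=1.0000 Bond=-132.9754
(2,2): Delta=1.0000 Bond=-132.9754
(3,0): Delta=1.0000 Bond=-155.5812
(3,1): Delta=1.0000 Bond=-155.5812
(3,2): Delta=1.0000 Bond=-155.5812
(3,3): Delta=1.0000 Bond=-155.5812
V0=9.8597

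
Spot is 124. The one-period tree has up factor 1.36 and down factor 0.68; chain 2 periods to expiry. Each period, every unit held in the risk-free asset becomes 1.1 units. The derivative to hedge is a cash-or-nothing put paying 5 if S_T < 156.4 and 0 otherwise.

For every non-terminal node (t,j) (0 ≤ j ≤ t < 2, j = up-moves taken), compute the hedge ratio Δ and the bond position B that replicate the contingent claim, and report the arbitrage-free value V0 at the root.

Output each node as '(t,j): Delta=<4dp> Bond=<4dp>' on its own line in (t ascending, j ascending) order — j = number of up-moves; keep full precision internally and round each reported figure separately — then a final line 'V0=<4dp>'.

The replicating-portfolio and risk-neutral prices coincide; use p* = (1.1−0.68)/(1.36−0.68) = 0.6176 for the latter.
Payoff layer (t=2): V(2,0)=5.0000, V(2,1)=5.0000, V(2,2)=0.0000
  t=1,j=0: stock 84.3200 → up 114.6752 (V=5.0000), down 57.3376 (V=5.0000). Price 4.5455; hedge Δ=0.0000, bond B=4.5455.
  t=1,j=1: stock 168.6400 → up 229.3504 (V=0.0000), down 114.6752 (V=5.0000). Price 1.7380; hedge Δ=-0.0436, bond B=9.0909.
  t=0,j=0: stock 124.0000 → up 168.6400 (V=1.7380), down 84.3200 (V=4.5455). Price 2.5558; hedge Δ=-0.0333, bond B=6.6845.
Check: Δ(0,0)·S0 + B(0,0) = 2.5558 = V0.

(0,0): Delta=-0.0333 Bond=6.6845
(1,0): Delta=0.0000 Bond=4.5455
(1,1): Delta=-0.0436 Bond=9.0909
V0=2.5558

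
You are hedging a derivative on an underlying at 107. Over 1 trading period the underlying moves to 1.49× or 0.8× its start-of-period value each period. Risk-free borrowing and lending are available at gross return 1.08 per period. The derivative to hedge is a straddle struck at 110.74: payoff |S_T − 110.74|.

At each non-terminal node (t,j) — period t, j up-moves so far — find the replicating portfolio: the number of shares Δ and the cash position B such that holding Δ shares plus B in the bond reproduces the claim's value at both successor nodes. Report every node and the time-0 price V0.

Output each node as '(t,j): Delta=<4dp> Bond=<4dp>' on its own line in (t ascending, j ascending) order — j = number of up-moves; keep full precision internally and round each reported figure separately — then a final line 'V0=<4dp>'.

(0,0): Delta=0.3190 Bond=-2.0040
V0=32.1264

Since d<R<u, set p* = (R−d)/(u−d) = 0.4058; price each node as the discounted p*-expectation of its children.
At expiry t=1: V(1,0)=25.1400, V(1,1)=48.6900
(0,0): S=107.0000. Δ = (V_up−V_dn)/(S_up−S_dn) = (48.6900−25.1400)/(159.4300−85.6000) = 0.3190. V = [p*·48.6900 + (1−p*)·25.1400]/1.08 = 32.1264. B = V − Δ·S = -2.0040.
Root portfolio cost Δ·107+B reproduces V0=32.1264.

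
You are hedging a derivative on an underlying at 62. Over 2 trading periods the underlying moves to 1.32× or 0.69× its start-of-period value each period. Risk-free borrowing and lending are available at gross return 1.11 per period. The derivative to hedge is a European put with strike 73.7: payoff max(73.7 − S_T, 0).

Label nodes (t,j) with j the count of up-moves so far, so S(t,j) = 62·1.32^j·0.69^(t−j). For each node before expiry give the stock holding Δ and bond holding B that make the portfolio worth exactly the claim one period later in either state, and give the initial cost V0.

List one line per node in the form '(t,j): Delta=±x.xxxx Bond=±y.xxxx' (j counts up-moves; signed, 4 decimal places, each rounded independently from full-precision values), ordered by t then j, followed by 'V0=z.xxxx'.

No-arbitrage ⇒ martingale measure with p* = (R−d)/(u−d) = 0.6667.
At expiry t=2: V(2,0)=44.1818, V(2,1)=17.2304, V(2,2)=0.0000
  t=1,j=0: stock 42.7800 → up 56.4696 (V=17.2304), down 29.5182 (V=44.1818). Price 23.6164; hedge Δ=-1.0000, bond B=66.3964.
  t=1,j=1: stock 81.8400 → up 108.0288 (V=0.0000), down 56.4696 (V=17.2304). Price 5.1743; hedge Δ=-0.3342, bond B=32.5241.
  t=0,j=0: stock 62.0000 → up 81.8400 (V=5.1743), down 42.7800 (V=23.6164). Price 10.1997; hedge Δ=-0.4721, bond B=39.4729.
Root portfolio cost Δ·62+B reproduces V0=10.1997.

(0,0): Delta=-0.4721 Bond=39.4729
(1,0): Delta=-1.0000 Bond=66.3964
(1,1): Delta=-0.3342 Bond=32.5241
V0=10.1997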